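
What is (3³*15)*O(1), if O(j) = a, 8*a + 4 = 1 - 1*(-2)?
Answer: -405/8 ≈ -50.625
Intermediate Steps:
a = -⅛ (a = -½ + (1 - 1*(-2))/8 = -½ + (1 + 2)/8 = -½ + (⅛)*3 = -½ + 3/8 = -⅛ ≈ -0.12500)
O(j) = -⅛
(3³*15)*O(1) = (3³*15)*(-⅛) = (27*15)*(-⅛) = 405*(-⅛) = -405/8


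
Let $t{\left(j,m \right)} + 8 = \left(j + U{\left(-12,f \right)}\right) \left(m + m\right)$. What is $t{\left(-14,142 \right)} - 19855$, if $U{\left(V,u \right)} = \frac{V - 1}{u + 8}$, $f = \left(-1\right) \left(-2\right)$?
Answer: $- \frac{121041}{5} \approx -24208.0$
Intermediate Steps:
$f = 2$
$U{\left(V,u \right)} = \frac{-1 + V}{8 + u}$
$t{\left(j,m \right)} = -8 + 2 m \left(- \frac{13}{10} + j\right)$ ($t{\left(j,m \right)} = -8 + \left(j + \frac{-1 - 12}{8 + 2}\right) \left(m + m\right) = -8 + \left(j + \frac{1}{10} \left(-13\right)\right) 2 m = -8 + \left(j - \frac{13}{10}\right) 2 m = -8 + \left(- \frac{13}{10} + j\right) 2 m = -8 + 2 m \left(- \frac{13}{10} + j\right)$)
$t{\left(-14,142 \right)} - 19855 = \left(-8 - \frac{1846}{5} + 2 \left(-14\right) 142\right) - 19855 = \left(-8 - \frac{1846}{5} - 3976\right) - 19855 = - \frac{21766}{5} - 19855 = - \frac{121041}{5}$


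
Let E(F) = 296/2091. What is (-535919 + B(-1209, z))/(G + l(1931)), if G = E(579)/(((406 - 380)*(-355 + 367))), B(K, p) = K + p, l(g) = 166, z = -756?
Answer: -43863902316/13537171 ≈ -3240.3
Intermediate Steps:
E(F) = 296/2091 (E(F) = 296*(1/2091) = 296/2091)
G = 37/81549 (G = 296/(2091*(((406 - 380)*(-355 + 367)))) = 296/(2091*((26*12))) = (296/2091)/312 = (296/2091)*(1/312) = 37/81549 ≈ 0.00045371)
(-535919 + B(-1209, z))/(G + l(1931)) = (-535919 + (-1209 - 756))/(37/81549 + 166) = (-535919 - 1965)/(13537171/81549) = -537884*81549/13537171 = -43863902316/13537171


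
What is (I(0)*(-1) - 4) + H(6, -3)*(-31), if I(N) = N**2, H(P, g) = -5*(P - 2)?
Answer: 616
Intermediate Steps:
H(P, g) = 10 - 5*P (H(P, g) = -5*(-2 + P) = 10 - 5*P)
(I(0)*(-1) - 4) + H(6, -3)*(-31) = (0**2*(-1) - 4) + (10 - 5*6)*(-31) = (0*(-1) - 4) + (10 - 30)*(-31) = (0 - 4) - 20*(-31) = -4 + 620 = 616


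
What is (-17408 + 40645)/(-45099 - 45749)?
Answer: -23237/90848 ≈ -0.25578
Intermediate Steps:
(-17408 + 40645)/(-45099 - 45749) = 23237/(-90848) = 23237*(-1/90848) = -23237/90848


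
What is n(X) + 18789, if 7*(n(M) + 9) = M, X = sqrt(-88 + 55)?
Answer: 18780 + I*sqrt(33)/7 ≈ 18780.0 + 0.82065*I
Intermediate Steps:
X = I*sqrt(33) (X = sqrt(-33) = I*sqrt(33) ≈ 5.7446*I)
n(M) = -9 + M/7
n(X) + 18789 = (-9 + (I*sqrt(33))/7) + 18789 = (-9 + I*sqrt(33)/7) + 18789 = 18780 + I*sqrt(33)/7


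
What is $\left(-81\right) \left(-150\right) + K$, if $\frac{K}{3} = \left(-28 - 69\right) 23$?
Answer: $5457$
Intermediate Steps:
$K = -6693$ ($K = 3 \left(-28 - 69\right) 23 = 3 \left(\left(-97\right) 23\right) = 3 \left(-2231\right) = -6693$)
$\left(-81\right) \left(-150\right) + K = \left(-81\right) \left(-150\right) - 6693 = 12150 - 6693 = 5457$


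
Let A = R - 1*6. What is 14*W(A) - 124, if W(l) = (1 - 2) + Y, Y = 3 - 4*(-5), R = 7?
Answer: 184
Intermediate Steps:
Y = 23 (Y = 3 + 20 = 23)
A = 1 (A = 7 - 1*6 = 7 - 6 = 1)
W(l) = 22 (W(l) = (1 - 2) + 23 = -1 + 23 = 22)
14*W(A) - 124 = 14*22 - 124 = 308 - 124 = 184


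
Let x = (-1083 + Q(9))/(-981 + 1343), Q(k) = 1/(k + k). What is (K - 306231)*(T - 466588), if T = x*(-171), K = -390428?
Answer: 235080156648355/724 ≈ 3.2470e+11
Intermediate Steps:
Q(k) = 1/(2*k)
x = -19493/6516 (x = (-1083 + (½)/9)/(-981 + 1343) = (-1083 + (½)*(⅑))/362 = (-1083 + 1/18)*(1/362) = -19493/18*1/362 = -19493/6516 ≈ -2.9916)
T = 370367/724 (T = -19493/6516*(-171) = 370367/724 ≈ 511.56)
(K - 306231)*(T - 466588) = (-390428 - 306231)*(370367/724 - 466588) = -696659*(-337439345/724) = 235080156648355/724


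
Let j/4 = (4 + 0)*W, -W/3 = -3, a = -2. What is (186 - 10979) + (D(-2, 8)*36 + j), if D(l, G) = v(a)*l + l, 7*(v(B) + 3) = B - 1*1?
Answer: -73319/7 ≈ -10474.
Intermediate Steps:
W = 9 (W = -3*(-3) = 9)
v(B) = -22/7 + B/7 (v(B) = -3 + (B - 1*1)/7 = -3 + (B - 1)/7 = -3 + (-1 + B)/7 = -3 + (-⅐ + B/7) = -22/7 + B/7)
D(l, G) = -17*l/7 (D(l, G) = (-22/7 + (⅐)*(-2))*l + l = (-22/7 - 2/7)*l + l = -24*l/7 + l = -17*l/7)
j = 144 (j = 4*((4 + 0)*9) = 4*(4*9) = 4*36 = 144)
(186 - 10979) + (D(-2, 8)*36 + j) = (186 - 10979) + (-17/7*(-2)*36 + 144) = -10793 + ((34/7)*36 + 144) = -10793 + (1224/7 + 144) = -10793 + 2232/7 = -73319/7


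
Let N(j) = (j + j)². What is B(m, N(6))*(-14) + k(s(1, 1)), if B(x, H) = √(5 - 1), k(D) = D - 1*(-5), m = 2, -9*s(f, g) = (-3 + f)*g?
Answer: -205/9 ≈ -22.778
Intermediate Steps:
N(j) = 4*j² (N(j) = (2*j)² = 4*j²)
s(f, g) = -g*(-3 + f)/9 (s(f, g) = -(-3 + f)*g/9 = -g*(-3 + f)/9)
k(D) = 5 + D (k(D) = D + 5 = 5 + D)
B(x, H) = 2 (B(x, H) = √4 = 2)
B(m, N(6))*(-14) + k(s(1, 1)) = 2*(-14) + (5 + (⅑)*1*(3 - 1*1)) = -28 + (5 + (⅑)*1*(3 - 1)) = -28 + (5 + (⅑)*1*2) = -28 + (5 + 2/9) = -28 + 47/9 = -205/9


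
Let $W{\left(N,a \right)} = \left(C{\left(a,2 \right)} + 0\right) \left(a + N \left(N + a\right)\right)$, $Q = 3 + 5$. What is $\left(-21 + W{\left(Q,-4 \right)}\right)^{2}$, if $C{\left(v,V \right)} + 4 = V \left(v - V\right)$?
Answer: $219961$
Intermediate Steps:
$C{\left(v,V \right)} = -4 + V \left(v - V\right)$
$Q = 8$
$W{\left(N,a \right)} = \left(-8 + 2 a\right) \left(a + N \left(N + a\right)\right)$ ($W{\left(N,a \right)} = \left(\left(-4 - 2^{2} + 2 a\right) + 0\right) \left(a + N \left(N + a\right)\right) = \left(\left(-4 - 4 + 2 a\right) + 0\right) \left(a + N \left(N + a\right)\right) = \left(\left(-8 + 2 a\right) + 0\right) \left(a + N \left(N + a\right)\right) = \left(-8 + 2 a\right) \left(a + N \left(N + a\right)\right)$)
$\left(-21 + W{\left(Q,-4 \right)}\right)^{2} = \left(-21 + 2 \left(-4 - 4\right) \left(-4 + 8^{2} + 8 \left(-4\right)\right)\right)^{2} = \left(-21 + 2 \left(-8\right) \left(-4 + 64 - 32\right)\right)^{2} = \left(-21 + 2 \left(-8\right) 28\right)^{2} = \left(-21 - 448\right)^{2} = \left(-469\right)^{2} = 219961$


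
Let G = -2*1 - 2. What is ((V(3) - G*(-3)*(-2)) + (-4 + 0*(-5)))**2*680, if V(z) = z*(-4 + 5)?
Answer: 359720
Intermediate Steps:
G = -4 (G = -2 - 2 = -4)
V(z) = z (V(z) = z*1 = z)
((V(3) - G*(-3)*(-2)) + (-4 + 0*(-5)))**2*680 = ((3 - (-4*(-3))*(-2)) + (-4 + 0*(-5)))**2*680 = ((3 - 12*(-2)) + (-4 + 0))**2*680 = ((3 - 1*(-24)) - 4)**2*680 = ((3 + 24) - 4)**2*680 = (27 - 4)**2*680 = 23**2*680 = 529*680 = 359720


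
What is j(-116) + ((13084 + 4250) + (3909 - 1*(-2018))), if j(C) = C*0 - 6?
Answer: 23255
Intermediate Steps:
j(C) = -6 (j(C) = 0 - 6 = -6)
j(-116) + ((13084 + 4250) + (3909 - 1*(-2018))) = -6 + ((13084 + 4250) + (3909 - 1*(-2018))) = -6 + (17334 + (3909 + 2018)) = -6 + (17334 + 5927) = -6 + 23261 = 23255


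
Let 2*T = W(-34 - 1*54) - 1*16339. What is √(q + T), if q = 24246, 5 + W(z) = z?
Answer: √16030 ≈ 126.61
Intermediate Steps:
W(z) = -5 + z
T = -8216 (T = ((-5 + (-34 - 1*54)) - 1*16339)/2 = ((-5 + (-34 - 54)) - 16339)/2 = ((-5 - 88) - 16339)/2 = (-93 - 16339)/2 = (½)*(-16432) = -8216)
√(q + T) = √(24246 - 8216) = √16030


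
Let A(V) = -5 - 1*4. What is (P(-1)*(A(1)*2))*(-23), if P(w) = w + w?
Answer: -828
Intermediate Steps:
P(w) = 2*w
A(V) = -9 (A(V) = -5 - 4 = -9)
(P(-1)*(A(1)*2))*(-23) = ((2*(-1))*(-9*2))*(-23) = -2*(-18)*(-23) = 36*(-23) = -828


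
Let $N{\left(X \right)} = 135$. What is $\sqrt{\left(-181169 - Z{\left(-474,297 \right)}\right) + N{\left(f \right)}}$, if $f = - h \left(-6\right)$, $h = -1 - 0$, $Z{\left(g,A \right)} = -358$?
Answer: $2 i \sqrt{45169} \approx 425.06 i$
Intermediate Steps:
$h = -1$ ($h = -1 + 0 = -1$)
$f = -6$ ($f = \left(-1\right) \left(-1\right) \left(-6\right) = 1 \left(-6\right) = -6$)
$\sqrt{\left(-181169 - Z{\left(-474,297 \right)}\right) + N{\left(f \right)}} = \sqrt{\left(-181169 - -358\right) + 135} = \sqrt{\left(-181169 + 358\right) + 135} = \sqrt{-180811 + 135} = \sqrt{-180676} = 2 i \sqrt{45169}$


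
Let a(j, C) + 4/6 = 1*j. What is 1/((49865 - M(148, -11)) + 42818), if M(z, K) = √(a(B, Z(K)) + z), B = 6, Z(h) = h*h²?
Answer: 278049/25770415007 + 2*√345/25770415007 ≈ 1.0791e-5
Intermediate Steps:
Z(h) = h³
a(j, C) = -⅔ + j (a(j, C) = -⅔ + 1*j = -⅔ + j)
M(z, K) = √(16/3 + z) (M(z, K) = √((-⅔ + 6) + z) = √(16/3 + z))
1/((49865 - M(148, -11)) + 42818) = 1/((49865 - √(48 + 9*148)/3) + 42818) = 1/((49865 - √(48 + 1332)/3) + 42818) = 1/((49865 - √1380/3) + 42818) = 1/((49865 - 2*√345/3) + 42818) = 1/(92683 - 2*√345/3)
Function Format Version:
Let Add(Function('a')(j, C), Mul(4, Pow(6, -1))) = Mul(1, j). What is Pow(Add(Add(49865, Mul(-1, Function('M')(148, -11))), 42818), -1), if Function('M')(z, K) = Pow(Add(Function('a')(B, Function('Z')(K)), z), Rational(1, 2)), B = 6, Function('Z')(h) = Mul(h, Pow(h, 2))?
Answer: Add(Rational(278049, 25770415007), Mul(Rational(2, 25770415007), Pow(345, Rational(1, 2)))) ≈ 1.0791e-5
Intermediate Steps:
Function('Z')(h) = Pow(h, 3)
Function('a')(j, C) = Add(Rational(-2, 3), j) (Function('a')(j, C) = Add(Rational(-2, 3), Mul(1, j)) = Add(Rational(-2, 3), j))
Function('M')(z, K) = Pow(Add(Rational(16, 3), z), Rational(1, 2)) (Function('M')(z, K) = Pow(Add(Add(Rational(-2, 3), 6), z), Rational(1, 2)) = Pow(Add(Rational(16, 3), z), Rational(1, 2)))
Pow(Add(Add(49865, Mul(-1, Function('M')(148, -11))), 42818), -1) = Pow(Add(Add(49865, Mul(-1, Mul(Rational(1, 3), Pow(Add(48, Mul(9, 148)), Rational(1, 2))))), 42818), -1) = Pow(Add(Add(49865, Mul(-1, Mul(Rational(1, 3), Pow(Add(48, 1332), Rational(1, 2))))), 42818), -1) = Pow(Add(Add(49865, Mul(-1, Mul(Rational(1, 3), Pow(1380, Rational(1, 2))))), 42818), -1) = Pow(Add(Add(49865, Mul(-1, Mul(Rational(1, 3), Mul(2, Pow(345, Rational(1, 2)))))), 42818), -1) = Pow(Add(Add(49865, Mul(-1, Mul(Rational(2, 3), Pow(345, Rational(1, 2))))), 42818), -1) = Pow(Add(Add(49865, Mul(Rational(-2, 3), Pow(345, Rational(1, 2)))), 42818), -1) = Pow(Add(92683, Mul(Rational(-2, 3), Pow(345, Rational(1, 2)))), -1)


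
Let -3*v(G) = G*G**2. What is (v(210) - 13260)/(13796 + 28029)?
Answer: -620052/8365 ≈ -74.125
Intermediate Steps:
v(G) = -G**3/3 (v(G) = -G*G**2/3 = -G**3/3)
(v(210) - 13260)/(13796 + 28029) = (-1/3*210**3 - 13260)/(13796 + 28029) = (-1/3*9261000 - 13260)/41825 = (-3087000 - 13260)*(1/41825) = -3100260*1/41825 = -620052/8365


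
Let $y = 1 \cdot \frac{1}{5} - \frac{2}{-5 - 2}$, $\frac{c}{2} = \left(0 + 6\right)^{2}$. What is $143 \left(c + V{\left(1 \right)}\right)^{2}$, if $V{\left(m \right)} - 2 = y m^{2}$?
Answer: $\frac{971892207}{1225} \approx 7.9338 \cdot 10^{5}$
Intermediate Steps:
$c = 72$ ($c = 2 \left(0 + 6\right)^{2} = 2 \cdot 6^{2} = 2 \cdot 36 = 72$)
$y = \frac{17}{35}$ ($y = 1 \cdot \frac{1}{5} - \frac{2}{-7} = \frac{1}{5} - - \frac{2}{7} = \frac{1}{5} + \frac{2}{7} = \frac{17}{35} \approx 0.48571$)
$V{\left(m \right)} = 2 + \frac{17 m^{2}}{35}$
$143 \left(c + V{\left(1 \right)}\right)^{2} = 143 \left(72 + \left(2 + \frac{17 \cdot 1^{2}}{35}\right)\right)^{2} = 143 \left(72 + \left(2 + \frac{17}{35} \cdot 1\right)\right)^{2} = 143 \left(72 + \left(2 + \frac{17}{35}\right)\right)^{2} = 143 \left(72 + \frac{87}{35}\right)^{2} = 143 \left(\frac{2607}{35}\right)^{2} = 143 \cdot \frac{6796449}{1225} = \frac{971892207}{1225}$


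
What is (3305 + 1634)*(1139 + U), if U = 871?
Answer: 9927390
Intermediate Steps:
(3305 + 1634)*(1139 + U) = (3305 + 1634)*(1139 + 871) = 4939*2010 = 9927390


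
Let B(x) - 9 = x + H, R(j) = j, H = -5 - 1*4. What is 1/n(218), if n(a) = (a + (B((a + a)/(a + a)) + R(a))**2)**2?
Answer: 1/2321216041 ≈ 4.3081e-10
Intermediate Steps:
H = -9 (H = -5 - 4 = -9)
B(x) = x (B(x) = 9 + (x - 9) = 9 + (-9 + x) = x)
n(a) = (a + (1 + a)**2)**2 (n(a) = (a + ((a + a)/(a + a) + a)**2)**2 = (a + ((2*a)/((2*a)) + a)**2)**2 = (a + ((2*a)*(1/(2*a)) + a)**2)**2 = (a + (1 + a)**2)**2)
1/n(218) = 1/((218 + (1 + 218)**2)**2) = 1/((218 + 219**2)**2) = 1/((218 + 47961)**2) = 1/(48179**2) = 1/2321216041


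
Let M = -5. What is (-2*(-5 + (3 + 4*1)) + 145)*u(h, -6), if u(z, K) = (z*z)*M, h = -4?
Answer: -11280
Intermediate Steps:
u(z, K) = -5*z² (u(z, K) = (z*z)*(-5) = z²*(-5) = -5*z²)
(-2*(-5 + (3 + 4*1)) + 145)*u(h, -6) = (-2*(-5 + (3 + 4*1)) + 145)*(-5*(-4)²) = (-2*(-5 + (3 + 4)) + 145)*(-5*16) = (-2*(-5 + 7) + 145)*(-80) = (-2*2 + 145)*(-80) = (-4 + 145)*(-80) = 141*(-80) = -11280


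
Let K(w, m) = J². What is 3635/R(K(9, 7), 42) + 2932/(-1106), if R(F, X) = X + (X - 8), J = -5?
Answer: 1898739/42028 ≈ 45.178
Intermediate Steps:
K(w, m) = 25 (K(w, m) = (-5)² = 25)
R(F, X) = -8 + 2*X (R(F, X) = X + (-8 + X) = -8 + 2*X)
3635/R(K(9, 7), 42) + 2932/(-1106) = 3635/(-8 + 2*42) + 2932/(-1106) = 3635/(-8 + 84) + 2932*(-1/1106) = 3635/76 - 1466/553 = 1898739/42028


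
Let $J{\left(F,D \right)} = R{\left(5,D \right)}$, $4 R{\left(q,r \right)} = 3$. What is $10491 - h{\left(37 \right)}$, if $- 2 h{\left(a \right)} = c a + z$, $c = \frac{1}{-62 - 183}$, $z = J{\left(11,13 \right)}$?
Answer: $\frac{20562947}{1960} \approx 10491.0$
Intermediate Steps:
$R{\left(q,r \right)} = \frac{3}{4}$ ($R{\left(q,r \right)} = \frac{1}{4} \cdot 3 = \frac{3}{4}$)
$J{\left(F,D \right)} = \frac{3}{4}$
$z = \frac{3}{4} \approx 0.75$
$c = - \frac{1}{245}$ ($c = \frac{1}{-245} = - \frac{1}{245} \approx -0.0040816$)
$h{\left(a \right)} = - \frac{3}{8} + \frac{a}{490}$ ($h{\left(a \right)} = - \frac{- \frac{a}{245} + \frac{3}{4}}{2} = - \frac{\frac{3}{4} - \frac{a}{245}}{2} = - \frac{3}{8} + \frac{a}{490}$)
$10491 - h{\left(37 \right)} = 10491 - \left(- \frac{3}{8} + \frac{1}{490} \cdot 37\right) = 10491 - \left(- \frac{3}{8} + \frac{37}{490}\right) = 10491 - - \frac{587}{1960} = 10491 + \frac{587}{1960} = \frac{20562947}{1960}$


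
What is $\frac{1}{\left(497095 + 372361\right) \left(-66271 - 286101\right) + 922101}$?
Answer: $- \frac{1}{306371027531} \approx -3.264 \cdot 10^{-12}$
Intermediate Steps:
$\frac{1}{\left(497095 + 372361\right) \left(-66271 - 286101\right) + 922101} = \frac{1}{869456 \left(-352372\right) + 922101} = \frac{1}{-306371949632 + 922101} = \frac{1}{-306371027531} = - \frac{1}{306371027531}$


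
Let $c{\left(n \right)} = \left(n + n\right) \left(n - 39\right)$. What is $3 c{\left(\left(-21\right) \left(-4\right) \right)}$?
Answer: $22680$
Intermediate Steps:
$c{\left(n \right)} = 2 n \left(-39 + n\right)$
$3 c{\left(\left(-21\right) \left(-4\right) \right)} = 3 \cdot 2 \left(\left(-21\right) \left(-4\right)\right) \left(-39 - -84\right) = 3 \cdot 2 \cdot 84 \left(-39 + 84\right) = 3 \cdot 2 \cdot 84 \cdot 45 = 3 \cdot 7560 = 22680$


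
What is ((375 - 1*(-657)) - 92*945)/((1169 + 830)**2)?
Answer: -85908/3996001 ≈ -0.021499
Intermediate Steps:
((375 - 1*(-657)) - 92*945)/((1169 + 830)**2) = ((375 + 657) - 86940)/(1999**2) = (1032 - 86940)/3996001 = -85908*1/3996001 = -85908/3996001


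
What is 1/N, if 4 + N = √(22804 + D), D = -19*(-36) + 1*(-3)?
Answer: 4/23469 + √23485/23469 ≈ 0.0067002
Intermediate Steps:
D = 681 (D = 684 - 3 = 681)
N = -4 + √23485 (N = -4 + √(22804 + 681) = -4 + √23485 ≈ 149.25)
1/N = 1/(-4 + √23485)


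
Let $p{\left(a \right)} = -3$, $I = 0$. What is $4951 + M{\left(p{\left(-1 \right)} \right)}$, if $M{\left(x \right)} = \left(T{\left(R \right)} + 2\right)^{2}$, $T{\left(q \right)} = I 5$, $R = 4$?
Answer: $4955$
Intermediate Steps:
$T{\left(q \right)} = 0$ ($T{\left(q \right)} = 0 \cdot 5 = 0$)
$M{\left(x \right)} = 4$ ($M{\left(x \right)} = \left(0 + 2\right)^{2} = 2^{2} = 4$)
$4951 + M{\left(p{\left(-1 \right)} \right)} = 4951 + 4 = 4955$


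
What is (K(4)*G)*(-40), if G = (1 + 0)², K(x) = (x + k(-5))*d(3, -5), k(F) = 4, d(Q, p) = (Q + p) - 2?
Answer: 1280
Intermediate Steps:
d(Q, p) = -2 + Q + p
K(x) = -16 - 4*x (K(x) = (x + 4)*(-2 + 3 - 5) = (4 + x)*(-4) = -16 - 4*x)
G = 1 (G = 1² = 1)
(K(4)*G)*(-40) = ((-16 - 4*4)*1)*(-40) = ((-16 - 16)*1)*(-40) = -32*1*(-40) = -32*(-40) = 1280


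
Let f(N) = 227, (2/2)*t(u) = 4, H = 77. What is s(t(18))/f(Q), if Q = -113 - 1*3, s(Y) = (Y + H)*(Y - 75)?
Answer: -5751/227 ≈ -25.335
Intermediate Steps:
t(u) = 4
s(Y) = (-75 + Y)*(77 + Y) (s(Y) = (Y + 77)*(Y - 75) = (77 + Y)*(-75 + Y) = (-75 + Y)*(77 + Y))
Q = -116 (Q = -113 - 3 = -116)
s(t(18))/f(Q) = (-5775 + 4² + 2*4)/227 = (-5775 + 16 + 8)*(1/227) = -5751*1/227 = -5751/227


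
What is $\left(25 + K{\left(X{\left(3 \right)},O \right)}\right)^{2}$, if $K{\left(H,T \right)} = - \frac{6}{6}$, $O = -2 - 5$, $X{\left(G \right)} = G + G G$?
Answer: $576$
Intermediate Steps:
$X{\left(G \right)} = G + G^{2}$
$O = -7$ ($O = -2 - 5 = -7$)
$K{\left(H,T \right)} = -1$ ($K{\left(H,T \right)} = \left(-6\right) \frac{1}{6} = -1$)
$\left(25 + K{\left(X{\left(3 \right)},O \right)}\right)^{2} = \left(25 - 1\right)^{2} = 24^{2} = 576$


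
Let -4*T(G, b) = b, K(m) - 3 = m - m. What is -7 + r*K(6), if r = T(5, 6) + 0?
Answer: -23/2 ≈ -11.500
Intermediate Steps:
K(m) = 3 (K(m) = 3 + (m - m) = 3 + 0 = 3)
T(G, b) = -b/4
r = -3/2 (r = -¼*6 + 0 = -3/2 + 0 = -3/2 ≈ -1.5000)
-7 + r*K(6) = -7 - 3/2*3 = -7 - 9/2 = -23/2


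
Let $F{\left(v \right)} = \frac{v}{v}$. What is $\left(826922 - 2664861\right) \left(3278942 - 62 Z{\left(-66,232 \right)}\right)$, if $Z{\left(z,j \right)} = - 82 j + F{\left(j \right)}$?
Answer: $-8194208423552$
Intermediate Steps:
$F{\left(v \right)} = 1$
$Z{\left(z,j \right)} = 1 - 82 j$ ($Z{\left(z,j \right)} = - 82 j + 1 = 1 - 82 j$)
$\left(826922 - 2664861\right) \left(3278942 - 62 Z{\left(-66,232 \right)}\right) = \left(826922 - 2664861\right) \left(3278942 - 62 \left(1 - 19024\right)\right) = - 1837939 \left(3278942 - 62 \left(1 - 19024\right)\right) = - 1837939 \left(3278942 - -1179426\right) = - 1837939 \left(3278942 + 1179426\right) = \left(-1837939\right) 4458368 = -8194208423552$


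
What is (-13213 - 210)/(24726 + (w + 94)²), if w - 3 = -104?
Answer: -13423/24775 ≈ -0.54180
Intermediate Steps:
w = -101 (w = 3 - 104 = -101)
(-13213 - 210)/(24726 + (w + 94)²) = (-13213 - 210)/(24726 + (-101 + 94)²) = -13423/(24726 + (-7)²) = -13423/(24726 + 49) = -13423/24775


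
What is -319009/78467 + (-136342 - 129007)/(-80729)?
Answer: -4932137578/6334562443 ≈ -0.77861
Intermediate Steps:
-319009/78467 + (-136342 - 129007)/(-80729) = -319009*1/78467 - 265349*(-1/80729) = -319009/78467 + 265349/80729 = -4932137578/6334562443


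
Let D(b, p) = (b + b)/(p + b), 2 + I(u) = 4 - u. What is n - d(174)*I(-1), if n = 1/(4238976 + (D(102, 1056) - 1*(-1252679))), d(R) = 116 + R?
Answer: -922103820437/1059889449 ≈ -870.00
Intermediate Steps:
I(u) = 2 - u (I(u) = -2 + (4 - u) = 2 - u)
D(b, p) = 2*b/(b + p) (D(b, p) = (2*b)/(b + p) = 2*b/(b + p))
n = 193/1059889449 (n = 1/(4238976 + (2*102/(102 + 1056) - 1*(-1252679))) = 1/(4238976 + (2*102/1158 + 1252679)) = 1/(4238976 + (2*102*(1/1158) + 1252679)) = 1/(4238976 + (34/193 + 1252679)) = 1/(4238976 + 241767081/193) = 1/(1059889449/193) = 193/1059889449 ≈ 1.8209e-7)
n - d(174)*I(-1) = 193/1059889449 - (116 + 174)*(2 - 1*(-1)) = 193/1059889449 - 290*(2 + 1) = 193/1059889449 - 290*3 = 193/1059889449 - 1*870 = 193/1059889449 - 870 = -922103820437/1059889449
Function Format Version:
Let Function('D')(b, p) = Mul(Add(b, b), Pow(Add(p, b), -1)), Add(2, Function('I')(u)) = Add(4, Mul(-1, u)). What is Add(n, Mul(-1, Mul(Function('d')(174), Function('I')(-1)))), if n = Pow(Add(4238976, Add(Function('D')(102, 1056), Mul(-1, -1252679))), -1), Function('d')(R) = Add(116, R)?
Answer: Rational(-922103820437, 1059889449) ≈ -870.00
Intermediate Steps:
Function('I')(u) = Add(2, Mul(-1, u)) (Function('I')(u) = Add(-2, Add(4, Mul(-1, u))) = Add(2, Mul(-1, u)))
Function('D')(b, p) = Mul(2, b, Pow(Add(b, p), -1)) (Function('D')(b, p) = Mul(Mul(2, b), Pow(Add(b, p), -1)) = Mul(2, b, Pow(Add(b, p), -1)))
n = Rational(193, 1059889449) (n = Pow(Add(4238976, Add(Mul(2, 102, Pow(Add(102, 1056), -1)), Mul(-1, -1252679))), -1) = Pow(Add(4238976, Add(Mul(2, 102, Pow(1158, -1)), 1252679)), -1) = Pow(Add(4238976, Add(Mul(2, 102, Rational(1, 1158)), 1252679)), -1) = Pow(Add(4238976, Add(Rational(34, 193), 1252679)), -1) = Pow(Add(4238976, Rational(241767081, 193)), -1) = Pow(Rational(1059889449, 193), -1) = Rational(193, 1059889449) ≈ 1.8209e-7)
Add(n, Mul(-1, Mul(Function('d')(174), Function('I')(-1)))) = Add(Rational(193, 1059889449), Mul(-1, Mul(Add(116, 174), Add(2, Mul(-1, -1))))) = Add(Rational(193, 1059889449), Mul(-1, Mul(290, Add(2, 1)))) = Add(Rational(193, 1059889449), Mul(-1, Mul(290, 3))) = Add(Rational(193, 1059889449), Mul(-1, 870)) = Add(Rational(193, 1059889449), -870) = Rational(-922103820437, 1059889449)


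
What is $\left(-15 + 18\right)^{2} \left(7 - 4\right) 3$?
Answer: $81$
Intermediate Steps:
$\left(-15 + 18\right)^{2} \left(7 - 4\right) 3 = 3^{2} \cdot 3 \cdot 3 = 9 \cdot 9 = 81$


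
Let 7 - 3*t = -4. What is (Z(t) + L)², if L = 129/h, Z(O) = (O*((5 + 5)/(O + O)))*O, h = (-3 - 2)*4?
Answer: 508369/3600 ≈ 141.21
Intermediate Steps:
t = 11/3 (t = 7/3 - ⅓*(-4) = 7/3 + 4/3 = 11/3 ≈ 3.6667)
h = -20 (h = -5*4 = -20)
Z(O) = 5*O (Z(O) = (O*(10/((2*O))))*O = (O*(10*(1/(2*O))))*O = (O*(5/O))*O = 5*O)
L = -129/20 (L = 129/(-20) = 129*(-1/20) = -129/20 ≈ -6.4500)
(Z(t) + L)² = (5*(11/3) - 129/20)² = (55/3 - 129/20)² = (713/60)² = 508369/3600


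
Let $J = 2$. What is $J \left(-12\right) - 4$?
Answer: $-28$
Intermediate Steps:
$J \left(-12\right) - 4 = 2 \left(-12\right) - 4 = -24 - 4 = -28$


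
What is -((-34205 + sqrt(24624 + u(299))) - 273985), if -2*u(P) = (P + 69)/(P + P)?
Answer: 308190 - 2*sqrt(1040351)/13 ≈ 3.0803e+5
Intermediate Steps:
u(P) = -(69 + P)/(4*P) (u(P) = -(P + 69)/(2*(P + P)) = -(69 + P)/(2*(2*P)) = -(69 + P)*1/(2*P)/2 = -(69 + P)/(4*P))
-((-34205 + sqrt(24624 + u(299))) - 273985) = -((-34205 + sqrt(24624 + (1/4)*(-69 - 1*299)/299)) - 273985) = -((-34205 + sqrt(24624 + (1/4)*(1/299)*(-69 - 299))) - 273985) = -((-34205 + sqrt(24624 + (1/4)*(1/299)*(-368))) - 273985) = -((-34205 + sqrt(24624 - 4/13)) - 273985) = -((-34205 + sqrt(320108/13)) - 273985) = -((-34205 + 2*sqrt(1040351)/13) - 273985) = -(-308190 + 2*sqrt(1040351)/13) = 308190 - 2*sqrt(1040351)/13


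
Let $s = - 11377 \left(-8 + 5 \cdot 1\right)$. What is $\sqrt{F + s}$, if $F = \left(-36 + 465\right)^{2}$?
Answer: $2 \sqrt{54543} \approx 467.09$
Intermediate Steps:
$F = 184041$ ($F = 429^{2} = 184041$)
$s = 34131$ ($s = - 11377 \left(-8 + 5\right) = \left(-11377\right) \left(-3\right) = 34131$)
$\sqrt{F + s} = \sqrt{184041 + 34131} = \sqrt{218172} = 2 \sqrt{54543}$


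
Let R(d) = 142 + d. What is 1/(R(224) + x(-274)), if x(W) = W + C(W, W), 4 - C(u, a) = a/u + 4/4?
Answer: 1/94 ≈ 0.010638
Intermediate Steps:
C(u, a) = 3 - a/u (C(u, a) = 4 - (a/u + 4/4) = 4 - (a/u + 4*(¼)) = 4 - (a/u + 1) = 4 - (1 + a/u) = 4 + (-1 - a/u) = 3 - a/u)
x(W) = 2 + W (x(W) = W + (3 - W/W) = W + (3 - 1) = W + 2 = 2 + W)
1/(R(224) + x(-274)) = 1/((142 + 224) + (2 - 274)) = 1/(366 - 272) = 1/94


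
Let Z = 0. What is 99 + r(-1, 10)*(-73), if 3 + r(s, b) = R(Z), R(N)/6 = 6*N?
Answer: 318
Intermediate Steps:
R(N) = 36*N (R(N) = 6*(6*N) = 36*N)
r(s, b) = -3 (r(s, b) = -3 + 36*0 = -3 + 0 = -3)
99 + r(-1, 10)*(-73) = 99 - 3*(-73) = 99 + 219 = 318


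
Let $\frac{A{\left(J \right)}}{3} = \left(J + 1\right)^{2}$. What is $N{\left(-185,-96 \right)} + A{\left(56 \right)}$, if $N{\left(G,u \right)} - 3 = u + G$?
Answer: $9469$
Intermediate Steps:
$N{\left(G,u \right)} = 3 + G + u$ ($N{\left(G,u \right)} = 3 + \left(u + G\right) = 3 + \left(G + u\right) = 3 + G + u$)
$A{\left(J \right)} = 3 \left(1 + J\right)^{2}$ ($A{\left(J \right)} = 3 \left(J + 1\right)^{2} = 3 \left(1 + J\right)^{2}$)
$N{\left(-185,-96 \right)} + A{\left(56 \right)} = \left(3 - 185 - 96\right) + 3 \left(1 + 56\right)^{2} = -278 + 3 \cdot 57^{2} = -278 + 3 \cdot 3249 = -278 + 9747 = 9469$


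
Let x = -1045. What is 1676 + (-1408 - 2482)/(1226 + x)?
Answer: 299466/181 ≈ 1654.5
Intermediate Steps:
1676 + (-1408 - 2482)/(1226 + x) = 1676 + (-1408 - 2482)/(1226 - 1045) = 1676 - 3890/181 = 299466/181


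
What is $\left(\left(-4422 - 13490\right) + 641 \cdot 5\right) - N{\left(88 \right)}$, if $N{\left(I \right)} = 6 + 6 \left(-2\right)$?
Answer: $-14701$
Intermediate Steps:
$N{\left(I \right)} = -6$ ($N{\left(I \right)} = 6 - 12 = -6$)
$\left(\left(-4422 - 13490\right) + 641 \cdot 5\right) - N{\left(88 \right)} = \left(\left(-4422 - 13490\right) + 641 \cdot 5\right) - -6 = \left(-17912 + 3205\right) + 6 = -14707 + 6 = -14701$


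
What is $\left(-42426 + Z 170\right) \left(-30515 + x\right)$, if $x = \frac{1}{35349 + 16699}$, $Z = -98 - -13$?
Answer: $\frac{22583251659461}{13012} \approx 1.7356 \cdot 10^{9}$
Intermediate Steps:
$Z = -85$ ($Z = -98 + 13 = -85$)
$x = \frac{1}{52048} \approx 1.9213 \cdot 10^{-5}$
$\left(-42426 + Z 170\right) \left(-30515 + x\right) = \left(-42426 - 14450\right) \left(-30515 + \frac{1}{52048}\right) = \left(-42426 - 14450\right) \left(- \frac{1588244719}{52048}\right) = \left(-56876\right) \left(- \frac{1588244719}{52048}\right) = \frac{22583251659461}{13012}$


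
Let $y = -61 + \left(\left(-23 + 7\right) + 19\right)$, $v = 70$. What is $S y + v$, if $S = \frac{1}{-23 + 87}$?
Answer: $\frac{2211}{32} \approx 69.094$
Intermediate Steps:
$S = \frac{1}{64} \approx 0.015625$
$y = -58$ ($y = -61 + \left(-16 + 19\right) = -61 + 3 = -58$)
$S y + v = \frac{1}{64} \left(-58\right) + 70 = - \frac{29}{32} + 70 = \frac{2211}{32}$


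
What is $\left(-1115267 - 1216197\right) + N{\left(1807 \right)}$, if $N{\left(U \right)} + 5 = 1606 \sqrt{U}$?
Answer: $-2331469 + 1606 \sqrt{1807} \approx -2.2632 \cdot 10^{6}$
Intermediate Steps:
$N{\left(U \right)} = -5 + 1606 \sqrt{U}$
$\left(-1115267 - 1216197\right) + N{\left(1807 \right)} = \left(-1115267 - 1216197\right) - \left(5 - 1606 \sqrt{1807}\right) = -2331464 - \left(5 - 1606 \sqrt{1807}\right) = -2331469 + 1606 \sqrt{1807}$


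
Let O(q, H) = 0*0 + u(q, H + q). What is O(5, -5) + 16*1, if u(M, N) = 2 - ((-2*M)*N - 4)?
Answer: 22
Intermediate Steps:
u(M, N) = 6 + 2*M*N (u(M, N) = 2 - (-2*M*N - 4) = 2 - (-4 - 2*M*N) = 2 + (4 + 2*M*N) = 6 + 2*M*N)
O(q, H) = 6 + 2*q*(H + q) (O(q, H) = 0*0 + (6 + 2*q*(H + q)) = 0 + (6 + 2*q*(H + q)) = 6 + 2*q*(H + q))
O(5, -5) + 16*1 = (6 + 2*5*(-5 + 5)) + 16*1 = (6 + 2*5*0) + 16 = (6 + 0) + 16 = 6 + 16 = 22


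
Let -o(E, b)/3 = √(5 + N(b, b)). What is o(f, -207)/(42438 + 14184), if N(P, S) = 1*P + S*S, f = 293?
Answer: -√42647/18874 ≈ -0.010942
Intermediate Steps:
N(P, S) = P + S²
o(E, b) = -3*√(5 + b + b²) (o(E, b) = -3*√(5 + (b + b²)) = -3*√(5 + b + b²))
o(f, -207)/(42438 + 14184) = (-3*√(5 - 207 + (-207)²))/(42438 + 14184) = -3*√(5 - 207 + 42849)/56622 = -3*√42647*(1/56622) = -√42647/18874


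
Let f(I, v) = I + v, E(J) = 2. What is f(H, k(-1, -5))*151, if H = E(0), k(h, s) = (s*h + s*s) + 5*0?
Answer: 4832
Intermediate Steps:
k(h, s) = s² + h*s (k(h, s) = (h*s + s²) + 0 = (s² + h*s) + 0 = s² + h*s)
H = 2
f(H, k(-1, -5))*151 = (2 - 5*(-1 - 5))*151 = (2 - 5*(-6))*151 = (2 + 30)*151 = 32*151 = 4832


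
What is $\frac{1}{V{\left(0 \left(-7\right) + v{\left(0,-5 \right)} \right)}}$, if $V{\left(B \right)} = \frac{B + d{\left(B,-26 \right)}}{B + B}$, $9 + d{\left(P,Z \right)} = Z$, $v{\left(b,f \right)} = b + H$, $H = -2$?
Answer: $\frac{4}{37} \approx 0.10811$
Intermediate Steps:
$v{\left(b,f \right)} = -2 + b$ ($v{\left(b,f \right)} = b - 2 = -2 + b$)
$d{\left(P,Z \right)} = -9 + Z$
$V{\left(B \right)} = \frac{-35 + B}{2 B}$ ($V{\left(B \right)} = \frac{B - 35}{B + B} = \frac{B - 35}{2 B} = \left(-35 + B\right) \frac{1}{2 B} = \frac{-35 + B}{2 B}$)
$\frac{1}{V{\left(0 \left(-7\right) + v{\left(0,-5 \right)} \right)}} = \frac{1}{\frac{1}{2} \frac{1}{0 \left(-7\right) + \left(-2 + 0\right)} \left(-35 + \left(0 \left(-7\right) + \left(-2 + 0\right)\right)\right)} = \frac{1}{\frac{1}{2} \frac{1}{0 - 2} \left(-35 + \left(0 - 2\right)\right)} = \frac{1}{\frac{1}{2} \frac{1}{-2} \left(-35 - 2\right)} = \frac{1}{\frac{1}{2} \left(- \frac{1}{2}\right) \left(-37\right)} = \frac{1}{\frac{37}{4}} = \frac{4}{37}$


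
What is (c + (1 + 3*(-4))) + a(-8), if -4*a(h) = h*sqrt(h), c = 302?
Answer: 291 + 4*I*sqrt(2) ≈ 291.0 + 5.6569*I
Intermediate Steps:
a(h) = -h**(3/2)/4 (a(h) = -h*sqrt(h)/4 = -h**(3/2)/4)
(c + (1 + 3*(-4))) + a(-8) = (302 + (1 + 3*(-4))) - (-4)*I*sqrt(2) = (302 + (1 - 12)) - (-4)*I*sqrt(2) = (302 - 11) + 4*I*sqrt(2) = 291 + 4*I*sqrt(2)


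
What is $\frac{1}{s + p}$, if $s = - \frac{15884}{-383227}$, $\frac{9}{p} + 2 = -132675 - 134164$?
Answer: $\frac{11362297323}{470561489} \approx 24.146$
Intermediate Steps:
$p = - \frac{1}{29649}$ ($p = \frac{9}{-2 - 266839} = \frac{9}{-266841} = 9 \left(- \frac{1}{266841}\right) = - \frac{1}{29649} \approx -3.3728 \cdot 10^{-5}$)
$s = \frac{15884}{383227}$ ($s = \left(-15884\right) \left(- \frac{1}{383227}\right) = \frac{15884}{383227} \approx 0.041448$)
$\frac{1}{s + p} = \frac{1}{\frac{15884}{383227} - \frac{1}{29649}} = \frac{1}{\frac{470561489}{11362297323}} = \frac{11362297323}{470561489}$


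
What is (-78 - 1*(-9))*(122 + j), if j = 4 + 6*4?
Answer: -10350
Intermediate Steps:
j = 28 (j = 4 + 24 = 28)
(-78 - 1*(-9))*(122 + j) = (-78 - 1*(-9))*(122 + 28) = (-78 + 9)*150 = -69*150 = -10350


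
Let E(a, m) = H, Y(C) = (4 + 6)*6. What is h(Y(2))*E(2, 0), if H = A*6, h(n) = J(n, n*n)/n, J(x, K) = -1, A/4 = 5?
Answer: -2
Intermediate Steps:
A = 20 (A = 4*5 = 20)
Y(C) = 60 (Y(C) = 10*6 = 60)
h(n) = -1/n
H = 120 (H = 20*6 = 120)
E(a, m) = 120
h(Y(2))*E(2, 0) = -1/60*120 = -2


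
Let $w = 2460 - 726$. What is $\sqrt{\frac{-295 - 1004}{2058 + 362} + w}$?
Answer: $\frac{3 \sqrt{2330545}}{110} \approx 41.635$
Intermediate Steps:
$w = 1734$
$\sqrt{\frac{-295 - 1004}{2058 + 362} + w} = \sqrt{\frac{-295 - 1004}{2058 + 362} + 1734} = \sqrt{- \frac{1299}{2420} + 1734} = \sqrt{\frac{4194981}{2420}} = \frac{3 \sqrt{2330545}}{110}$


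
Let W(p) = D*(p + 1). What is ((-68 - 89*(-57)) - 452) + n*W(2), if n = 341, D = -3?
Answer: 1484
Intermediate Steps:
W(p) = -3 - 3*p (W(p) = -3*(p + 1) = -3*(1 + p) = -3 - 3*p)
((-68 - 89*(-57)) - 452) + n*W(2) = ((-68 - 89*(-57)) - 452) + 341*(-3 - 3*2) = ((-68 + 5073) - 452) + 341*(-3 - 6) = (5005 - 452) + 341*(-9) = 4553 - 3069 = 1484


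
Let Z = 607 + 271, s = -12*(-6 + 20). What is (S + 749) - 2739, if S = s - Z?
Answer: -3036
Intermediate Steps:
s = -168 (s = -12*14 = -168)
Z = 878
S = -1046 (S = -168 - 1*878 = -168 - 878 = -1046)
(S + 749) - 2739 = (-1046 + 749) - 2739 = -297 - 2739 = -3036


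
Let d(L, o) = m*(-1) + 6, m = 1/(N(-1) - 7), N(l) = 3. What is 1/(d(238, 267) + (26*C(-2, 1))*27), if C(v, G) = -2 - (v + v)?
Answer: 4/5641 ≈ 0.00070909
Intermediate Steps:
m = -1/4 (m = 1/(3 - 7) = 1/(-4) = -1/4 ≈ -0.25000)
d(L, o) = 25/4 (d(L, o) = -1/4*(-1) + 6 = 1/4 + 6 = 25/4)
C(v, G) = -2 - 2*v
1/(d(238, 267) + (26*C(-2, 1))*27) = 1/(25/4 + (26*(-2 - 2*(-2)))*27) = 1/(25/4 + (26*(-2 + 4))*27) = 1/(25/4 + (26*2)*27) = 1/(25/4 + 52*27) = 1/(25/4 + 1404) = 1/(5641/4) = 4/5641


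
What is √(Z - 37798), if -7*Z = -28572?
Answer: I*√1652098/7 ≈ 183.62*I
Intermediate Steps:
Z = 28572/7 (Z = -⅐*(-28572) = 28572/7 ≈ 4081.7)
√(Z - 37798) = √(28572/7 - 37798) = √(-236014/7) = I*√1652098/7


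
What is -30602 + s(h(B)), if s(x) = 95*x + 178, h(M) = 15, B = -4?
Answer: -28999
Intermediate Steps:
s(x) = 178 + 95*x
-30602 + s(h(B)) = -30602 + (178 + 95*15) = -30602 + (178 + 1425) = -30602 + 1603 = -28999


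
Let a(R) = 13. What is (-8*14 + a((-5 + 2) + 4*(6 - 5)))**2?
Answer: 9801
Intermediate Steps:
(-8*14 + a((-5 + 2) + 4*(6 - 5)))**2 = (-8*14 + 13)**2 = (-112 + 13)**2 = (-99)**2 = 9801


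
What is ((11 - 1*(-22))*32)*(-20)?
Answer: -21120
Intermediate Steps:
((11 - 1*(-22))*32)*(-20) = ((11 + 22)*32)*(-20) = (33*32)*(-20) = 1056*(-20) = -21120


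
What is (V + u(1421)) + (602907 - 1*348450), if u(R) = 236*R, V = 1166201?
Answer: 1756014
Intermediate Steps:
(V + u(1421)) + (602907 - 1*348450) = (1166201 + 236*1421) + (602907 - 1*348450) = (1166201 + 335356) + (602907 - 348450) = 1501557 + 254457 = 1756014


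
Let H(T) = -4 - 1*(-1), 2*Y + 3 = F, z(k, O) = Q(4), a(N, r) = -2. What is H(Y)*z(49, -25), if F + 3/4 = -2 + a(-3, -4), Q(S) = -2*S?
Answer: 24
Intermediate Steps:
F = -19/4 (F = -¾ + (-2 - 2) = -¾ - 4 = -19/4 ≈ -4.7500)
z(k, O) = -8 (z(k, O) = -2*4 = -8)
Y = -31/8 (Y = -3/2 + (½)*(-19/4) = -3/2 - 19/8 = -31/8 ≈ -3.8750)
H(T) = -3 (H(T) = -4 + 1 = -3)
H(Y)*z(49, -25) = -3*(-8) = 24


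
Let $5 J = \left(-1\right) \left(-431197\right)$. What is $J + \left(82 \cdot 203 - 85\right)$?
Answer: $\frac{514002}{5} \approx 1.028 \cdot 10^{5}$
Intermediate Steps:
$J = \frac{431197}{5}$ ($J = \frac{\left(-1\right) \left(-431197\right)}{5} = \frac{1}{5} \cdot 431197 = \frac{431197}{5} \approx 86239.0$)
$J + \left(82 \cdot 203 - 85\right) = \frac{431197}{5} + \left(82 \cdot 203 - 85\right) = \frac{431197}{5} + \left(16646 - 85\right) = \frac{431197}{5} + 16561 = \frac{514002}{5}$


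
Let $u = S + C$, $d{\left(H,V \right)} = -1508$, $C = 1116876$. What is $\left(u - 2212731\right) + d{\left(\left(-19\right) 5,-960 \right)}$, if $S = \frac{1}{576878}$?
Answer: $- \frac{633044572713}{576878} \approx -1.0974 \cdot 10^{6}$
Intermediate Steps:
$S = \frac{1}{576878} \approx 1.7335 \cdot 10^{-6}$
$u = \frac{644301193129}{576878}$ ($u = \frac{1}{576878} + 1116876 = \frac{644301193129}{576878} \approx 1.1169 \cdot 10^{6}$)
$\left(u - 2212731\right) + d{\left(\left(-19\right) 5,-960 \right)} = \left(\frac{644301193129}{576878} - 2212731\right) - 1508 = - \frac{632174640689}{576878} - 1508 = - \frac{633044572713}{576878}$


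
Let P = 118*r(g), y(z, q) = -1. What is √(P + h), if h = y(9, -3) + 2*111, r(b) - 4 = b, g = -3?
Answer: √339 ≈ 18.412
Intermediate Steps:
r(b) = 4 + b
h = 221 (h = -1 + 2*111 = -1 + 222 = 221)
P = 118 (P = 118*(4 - 3) = 118*1 = 118)
√(P + h) = √(118 + 221) = √339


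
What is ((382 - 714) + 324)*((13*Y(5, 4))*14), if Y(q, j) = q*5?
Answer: -36400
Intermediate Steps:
Y(q, j) = 5*q
((382 - 714) + 324)*((13*Y(5, 4))*14) = ((382 - 714) + 324)*((13*(5*5))*14) = (-332 + 324)*((13*25)*14) = -2600*14 = -8*4550 = -36400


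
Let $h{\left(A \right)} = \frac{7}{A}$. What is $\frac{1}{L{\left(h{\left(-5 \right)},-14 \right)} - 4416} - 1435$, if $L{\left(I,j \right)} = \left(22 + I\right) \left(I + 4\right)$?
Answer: $- \frac{156502560}{109061} \approx -1435.0$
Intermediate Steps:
$L{\left(I,j \right)} = \left(4 + I\right) \left(22 + I\right)$ ($L{\left(I,j \right)} = \left(22 + I\right) \left(4 + I\right) = \left(4 + I\right) \left(22 + I\right)$)
$\frac{1}{L{\left(h{\left(-5 \right)},-14 \right)} - 4416} - 1435 = \frac{1}{\left(88 + \left(\frac{7}{-5}\right)^{2} + 26 \frac{7}{-5}\right) - 4416} - 1435 = \frac{1}{\left(88 + \left(7 \left(- \frac{1}{5}\right)\right)^{2} + 26 \cdot 7 \left(- \frac{1}{5}\right)\right) - 4416} - 1435 = \frac{1}{\left(88 + \left(- \frac{7}{5}\right)^{2} + 26 \left(- \frac{7}{5}\right)\right) - 4416} - 1435 = \frac{1}{\left(88 + \frac{49}{25} - \frac{182}{5}\right) - 4416} - 1435 = \frac{1}{\frac{1339}{25} - 4416} - 1435 = \frac{1}{- \frac{109061}{25}} - 1435 = - \frac{25}{109061} - 1435 = - \frac{156502560}{109061}$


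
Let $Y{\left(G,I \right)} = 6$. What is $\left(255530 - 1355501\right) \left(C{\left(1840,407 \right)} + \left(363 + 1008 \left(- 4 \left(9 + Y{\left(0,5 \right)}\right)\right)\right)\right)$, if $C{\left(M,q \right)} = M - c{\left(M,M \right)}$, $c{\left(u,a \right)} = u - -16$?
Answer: $66144556143$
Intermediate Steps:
$c{\left(u,a \right)} = 16 + u$ ($c{\left(u,a \right)} = u + 16 = 16 + u$)
$C{\left(M,q \right)} = -16$ ($C{\left(M,q \right)} = M - \left(16 + M\right) = -16$)
$\left(255530 - 1355501\right) \left(C{\left(1840,407 \right)} + \left(363 + 1008 \left(- 4 \left(9 + Y{\left(0,5 \right)}\right)\right)\right)\right) = \left(255530 - 1355501\right) \left(-16 + \left(363 + 1008 \left(- 4 \left(9 + 6\right)\right)\right)\right) = - 1099971 \left(-16 + \left(363 + 1008 \left(\left(-4\right) 15\right)\right)\right) = - 1099971 \left(-16 + \left(363 + 1008 \left(-60\right)\right)\right) = - 1099971 \left(-16 + \left(363 - 60480\right)\right) = - 1099971 \left(-16 - 60117\right) = \left(-1099971\right) \left(-60133\right) = 66144556143$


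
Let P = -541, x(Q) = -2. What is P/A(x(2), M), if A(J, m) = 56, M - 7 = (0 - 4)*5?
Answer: -541/56 ≈ -9.6607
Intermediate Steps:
M = -13 (M = 7 + (0 - 4)*5 = 7 - 4*5 = 7 - 20 = -13)
P/A(x(2), M) = -541/56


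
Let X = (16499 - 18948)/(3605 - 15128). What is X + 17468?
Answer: 201286213/11523 ≈ 17468.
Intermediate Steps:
X = 2449/11523 (X = -2449/(-11523) = -2449*(-1/11523) = 2449/11523 ≈ 0.21253)
X + 17468 = 2449/11523 + 17468 = 201286213/11523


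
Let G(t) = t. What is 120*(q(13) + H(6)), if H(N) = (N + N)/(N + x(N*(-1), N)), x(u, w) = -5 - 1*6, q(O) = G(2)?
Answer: -48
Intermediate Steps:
q(O) = 2
x(u, w) = -11 (x(u, w) = -5 - 6 = -11)
H(N) = 2*N/(-11 + N) (H(N) = (N + N)/(N - 11) = (2*N)/(-11 + N) = 2*N/(-11 + N))
120*(q(13) + H(6)) = 120*(2 + 2*6/(-11 + 6)) = 120*(2 + 2*6/(-5)) = 120*(2 + 2*6*(-1/5)) = 120*(2 - 12/5) = 120*(-2/5) = -48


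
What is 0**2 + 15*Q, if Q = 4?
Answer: 60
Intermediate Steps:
0**2 + 15*Q = 0**2 + 15*4 = 0 + 60 = 60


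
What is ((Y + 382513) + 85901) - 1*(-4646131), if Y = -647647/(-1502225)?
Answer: 7683198010272/1502225 ≈ 5.1145e+6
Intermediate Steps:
Y = 647647/1502225 (Y = -647647*(-1/1502225) = 647647/1502225 ≈ 0.43113)
((Y + 382513) + 85901) - 1*(-4646131) = ((647647/1502225 + 382513) + 85901) - 1*(-4646131) = (574621239072/1502225 + 85901) + 4646131 = 703663868797/1502225 + 4646131 = 7683198010272/1502225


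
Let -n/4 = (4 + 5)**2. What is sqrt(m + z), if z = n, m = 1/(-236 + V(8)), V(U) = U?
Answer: I*sqrt(4210761)/114 ≈ 18.0*I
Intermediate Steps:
m = -1/228 (m = 1/(-236 + 8) = 1/(-228) = -1/228 ≈ -0.0043860)
n = -324 (n = -4*(4 + 5)**2 = -4*9**2 = -4*81 = -324)
z = -324
sqrt(m + z) = sqrt(-1/228 - 324) = sqrt(-73873/228) = I*sqrt(4210761)/114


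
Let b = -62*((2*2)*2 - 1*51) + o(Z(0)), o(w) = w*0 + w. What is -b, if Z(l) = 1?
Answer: -2667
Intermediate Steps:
o(w) = w (o(w) = 0 + w = w)
b = 2667 (b = -62*((2*2)*2 - 1*51) + 1 = -62*(4*2 - 51) + 1 = -62*(8 - 51) + 1 = -62*(-43) + 1 = 2666 + 1 = 2667)
-b = -1*2667 = -2667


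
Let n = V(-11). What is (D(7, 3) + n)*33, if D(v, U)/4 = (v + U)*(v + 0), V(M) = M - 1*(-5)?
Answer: 9042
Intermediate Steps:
V(M) = 5 + M (V(M) = M + 5 = 5 + M)
n = -6 (n = 5 - 11 = -6)
D(v, U) = 4*v*(U + v) (D(v, U) = 4*((v + U)*(v + 0)) = 4*((U + v)*v) = 4*(v*(U + v)) = 4*v*(U + v))
(D(7, 3) + n)*33 = (4*7*(3 + 7) - 6)*33 = (4*7*10 - 6)*33 = (280 - 6)*33 = 274*33 = 9042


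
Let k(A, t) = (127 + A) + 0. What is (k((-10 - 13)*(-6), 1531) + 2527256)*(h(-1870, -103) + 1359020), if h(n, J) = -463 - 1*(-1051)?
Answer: 3436437771768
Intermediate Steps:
h(n, J) = 588 (h(n, J) = -463 + 1051 = 588)
k(A, t) = 127 + A
(k((-10 - 13)*(-6), 1531) + 2527256)*(h(-1870, -103) + 1359020) = ((127 + (-10 - 13)*(-6)) + 2527256)*(588 + 1359020) = ((127 - 23*(-6)) + 2527256)*1359608 = ((127 + 138) + 2527256)*1359608 = (265 + 2527256)*1359608 = 2527521*1359608 = 3436437771768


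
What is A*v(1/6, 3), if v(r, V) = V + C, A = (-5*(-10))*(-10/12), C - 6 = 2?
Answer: -1375/3 ≈ -458.33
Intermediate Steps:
C = 8 (C = 6 + 2 = 8)
A = -125/3 (A = 50*(-10*1/12) = 50*(-⅚) = -125/3 ≈ -41.667)
v(r, V) = 8 + V (v(r, V) = V + 8 = 8 + V)
A*v(1/6, 3) = -125*(8 + 3)/3 = -125/3*11 = -1375/3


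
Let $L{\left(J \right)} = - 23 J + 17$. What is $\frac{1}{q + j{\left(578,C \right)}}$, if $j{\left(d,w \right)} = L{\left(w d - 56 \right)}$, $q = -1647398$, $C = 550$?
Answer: $- \frac{1}{8957793} \approx -1.1163 \cdot 10^{-7}$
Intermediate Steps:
$L{\left(J \right)} = 17 - 23 J$
$j{\left(d,w \right)} = 1305 - 23 d w$ ($j{\left(d,w \right)} = 17 - 23 \left(w d - 56\right) = 17 - 23 \left(d w - 56\right) = 17 - 23 \left(-56 + d w\right) = 17 - \left(-1288 + 23 d w\right) = 1305 - 23 d w$)
$\frac{1}{q + j{\left(578,C \right)}} = \frac{1}{-1647398 + \left(1305 - 13294 \cdot 550\right)} = \frac{1}{-1647398 + \left(1305 - 7311700\right)} = \frac{1}{-1647398 - 7310395} = \frac{1}{-8957793} = - \frac{1}{8957793}$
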